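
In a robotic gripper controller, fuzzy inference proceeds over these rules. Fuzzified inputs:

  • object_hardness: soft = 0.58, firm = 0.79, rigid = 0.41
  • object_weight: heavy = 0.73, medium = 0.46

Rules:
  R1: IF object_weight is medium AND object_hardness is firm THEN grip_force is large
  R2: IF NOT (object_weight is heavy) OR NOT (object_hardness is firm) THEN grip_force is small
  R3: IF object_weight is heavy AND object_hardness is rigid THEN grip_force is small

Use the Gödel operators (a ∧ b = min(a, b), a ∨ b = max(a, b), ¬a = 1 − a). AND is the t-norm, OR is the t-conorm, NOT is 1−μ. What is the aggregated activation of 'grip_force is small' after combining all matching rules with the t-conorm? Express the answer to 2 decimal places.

0.41

R1: medium=0.46, firm=0.79; AND[min(a, b)] → w = 0.46
R2: ¬heavy=1−0.73=0.27, ¬firm=1−0.79=0.21; OR[max(a, b)] → w = 0.27
R3: heavy=0.73, rigid=0.41; AND[min(a, b)] → w = 0.41
Rules with consequent 'small': {R2, R3} → strengths 0.27, 0.41
Aggregate via t-conorm [max(a, b)]: 0.41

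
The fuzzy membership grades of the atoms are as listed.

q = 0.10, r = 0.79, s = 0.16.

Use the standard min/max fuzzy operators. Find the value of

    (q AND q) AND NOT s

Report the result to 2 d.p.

q AND q = min(a, b) on (0.10, 0.10) = 0.10
NOT s = 1 − 0.16 = 0.84
(q AND q) AND NOT s = min(a, b) on (0.10, 0.84) = 0.10

0.10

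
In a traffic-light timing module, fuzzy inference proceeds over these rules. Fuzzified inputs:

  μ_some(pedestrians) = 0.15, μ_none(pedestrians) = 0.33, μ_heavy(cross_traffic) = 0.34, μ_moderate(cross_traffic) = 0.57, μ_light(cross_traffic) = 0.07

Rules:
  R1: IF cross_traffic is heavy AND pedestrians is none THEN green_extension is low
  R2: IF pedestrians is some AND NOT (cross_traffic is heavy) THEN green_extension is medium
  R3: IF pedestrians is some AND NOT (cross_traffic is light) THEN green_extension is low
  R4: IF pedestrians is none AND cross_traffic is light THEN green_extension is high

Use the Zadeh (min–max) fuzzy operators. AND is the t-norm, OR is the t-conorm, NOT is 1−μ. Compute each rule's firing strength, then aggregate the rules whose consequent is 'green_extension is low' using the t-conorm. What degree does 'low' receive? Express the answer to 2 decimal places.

R1: heavy=0.34, none=0.33; AND[min(a, b)] → w = 0.33
R2: some=0.15, ¬heavy=1−0.34=0.66; AND[min(a, b)] → w = 0.15
R3: some=0.15, ¬light=1−0.07=0.93; AND[min(a, b)] → w = 0.15
R4: none=0.33, light=0.07; AND[min(a, b)] → w = 0.07
Rules with consequent 'low': {R1, R3} → strengths 0.33, 0.15
Aggregate via t-conorm [max(a, b)]: 0.33

0.33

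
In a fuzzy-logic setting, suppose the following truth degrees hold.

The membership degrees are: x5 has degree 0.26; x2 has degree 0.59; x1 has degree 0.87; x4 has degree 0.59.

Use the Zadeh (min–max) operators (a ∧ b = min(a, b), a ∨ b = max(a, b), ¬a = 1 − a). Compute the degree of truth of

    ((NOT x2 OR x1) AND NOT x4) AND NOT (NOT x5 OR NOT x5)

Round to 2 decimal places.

0.26

NOT x2 = 1 − 0.59 = 0.41
NOT x2 OR x1 = max(a, b) on (0.41, 0.87) = 0.87
NOT x4 = 1 − 0.59 = 0.41
(NOT x2 OR x1) AND NOT x4 = min(a, b) on (0.87, 0.41) = 0.41
NOT x5 = 1 − 0.26 = 0.74
NOT x5 = 1 − 0.26 = 0.74
NOT x5 OR NOT x5 = max(a, b) on (0.74, 0.74) = 0.74
NOT (NOT x5 OR NOT x5) = 1 − 0.74 = 0.26
((NOT x2 OR x1) AND NOT x4) AND NOT (NOT x5 OR NOT x5) = min(a, b) on (0.41, 0.26) = 0.26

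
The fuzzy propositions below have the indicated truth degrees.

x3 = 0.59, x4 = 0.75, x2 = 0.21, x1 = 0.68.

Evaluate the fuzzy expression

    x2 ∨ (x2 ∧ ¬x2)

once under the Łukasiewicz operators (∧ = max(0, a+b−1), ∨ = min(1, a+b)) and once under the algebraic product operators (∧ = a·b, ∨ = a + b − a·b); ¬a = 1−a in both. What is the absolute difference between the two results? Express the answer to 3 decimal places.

Under Łukasiewicz:
  ¬x2 = 1 − 0.21 = 0.79
  x2 ∧ ¬x2 = max(0, a+b−1) on (0.21, 0.79) = 0.00
  x2 ∨ (x2 ∧ ¬x2) = min(1, a+b) on (0.21, 0.00) = 0.21
  → value = 0.2100
Under algebraic product:
  ¬x2 = 1 − 0.2100 = 0.7900
  x2 ∧ ¬x2 = a·b on (0.2100, 0.7900) = 0.1659
  x2 ∨ (x2 ∧ ¬x2) = a + b − a·b on (0.2100, 0.1659) = 0.3411
  → value = 0.3411
|0.2100 − 0.3411| = 0.131

0.131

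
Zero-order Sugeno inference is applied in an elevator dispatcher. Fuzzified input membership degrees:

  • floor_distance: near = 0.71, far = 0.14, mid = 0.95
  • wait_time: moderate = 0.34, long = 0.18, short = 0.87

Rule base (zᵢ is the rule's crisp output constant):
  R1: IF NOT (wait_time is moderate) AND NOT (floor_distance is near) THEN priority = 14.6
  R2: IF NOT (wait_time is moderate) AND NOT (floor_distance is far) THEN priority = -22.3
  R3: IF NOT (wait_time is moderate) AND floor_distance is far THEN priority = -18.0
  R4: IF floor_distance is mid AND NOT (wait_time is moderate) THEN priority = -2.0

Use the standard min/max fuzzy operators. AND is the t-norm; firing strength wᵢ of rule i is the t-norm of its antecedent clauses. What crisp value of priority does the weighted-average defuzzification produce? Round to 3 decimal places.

-8.185

R1 (z=14.6): ¬moderate=1−0.34=0.66, ¬near=1−0.71=0.29; AND[min(a, b)] → w = 0.29
R2 (z=-22.3): ¬moderate=1−0.34=0.66, ¬far=1−0.14=0.86; AND[min(a, b)] → w = 0.66
R3 (z=-18.0): ¬moderate=1−0.34=0.66, far=0.14; AND[min(a, b)] → w = 0.14
R4 (z=-2.0): mid=0.95, ¬moderate=1−0.34=0.66; AND[min(a, b)] → w = 0.66
Weighted average = (0.29·14.6 + 0.66·-22.3 + 0.14·-18.0 + 0.66·-2.0) / (0.29 + 0.66 + 0.14 + 0.66)
  = -14.3240 / 1.7500 = -8.185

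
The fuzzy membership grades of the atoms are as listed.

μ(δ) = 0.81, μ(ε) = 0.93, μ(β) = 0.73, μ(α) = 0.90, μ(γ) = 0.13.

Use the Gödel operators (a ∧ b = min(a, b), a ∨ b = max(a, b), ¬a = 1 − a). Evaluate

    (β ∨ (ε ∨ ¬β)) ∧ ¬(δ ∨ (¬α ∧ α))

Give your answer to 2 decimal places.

¬β = 1 − 0.73 = 0.27
ε ∨ ¬β = max(a, b) on (0.93, 0.27) = 0.93
β ∨ (ε ∨ ¬β) = max(a, b) on (0.73, 0.93) = 0.93
¬α = 1 − 0.90 = 0.10
¬α ∧ α = min(a, b) on (0.10, 0.90) = 0.10
δ ∨ (¬α ∧ α) = max(a, b) on (0.81, 0.10) = 0.81
¬(δ ∨ (¬α ∧ α)) = 1 − 0.81 = 0.19
(β ∨ (ε ∨ ¬β)) ∧ ¬(δ ∨ (¬α ∧ α)) = min(a, b) on (0.93, 0.19) = 0.19

0.19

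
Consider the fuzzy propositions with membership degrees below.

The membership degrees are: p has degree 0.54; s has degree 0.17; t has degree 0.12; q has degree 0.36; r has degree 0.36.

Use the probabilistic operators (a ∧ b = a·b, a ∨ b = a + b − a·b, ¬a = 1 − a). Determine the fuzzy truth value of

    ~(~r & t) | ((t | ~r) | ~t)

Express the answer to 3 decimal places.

~r = 1 − 0.3600 = 0.6400
~r & t = a·b on (0.6400, 0.1200) = 0.0768
~(~r & t) = 1 − 0.0768 = 0.9232
~r = 1 − 0.3600 = 0.6400
t | ~r = a + b − a·b on (0.1200, 0.6400) = 0.6832
~t = 1 − 0.1200 = 0.8800
(t | ~r) | ~t = a + b − a·b on (0.6832, 0.8800) = 0.9620
~(~r & t) | ((t | ~r) | ~t) = a + b − a·b on (0.9232, 0.9620) = 0.9971

0.997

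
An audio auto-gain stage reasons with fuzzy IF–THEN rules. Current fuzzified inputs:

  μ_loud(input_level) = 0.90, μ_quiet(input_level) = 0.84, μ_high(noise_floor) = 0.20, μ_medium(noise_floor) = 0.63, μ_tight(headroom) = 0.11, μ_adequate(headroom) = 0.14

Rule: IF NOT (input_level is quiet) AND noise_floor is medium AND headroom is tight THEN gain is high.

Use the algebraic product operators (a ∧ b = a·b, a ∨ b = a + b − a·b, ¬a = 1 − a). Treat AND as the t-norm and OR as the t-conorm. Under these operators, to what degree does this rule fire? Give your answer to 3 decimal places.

firing strength: ¬quiet=1−0.84=0.16, medium=0.63, tight=0.11; AND[a·b] → w = 0.0111

0.011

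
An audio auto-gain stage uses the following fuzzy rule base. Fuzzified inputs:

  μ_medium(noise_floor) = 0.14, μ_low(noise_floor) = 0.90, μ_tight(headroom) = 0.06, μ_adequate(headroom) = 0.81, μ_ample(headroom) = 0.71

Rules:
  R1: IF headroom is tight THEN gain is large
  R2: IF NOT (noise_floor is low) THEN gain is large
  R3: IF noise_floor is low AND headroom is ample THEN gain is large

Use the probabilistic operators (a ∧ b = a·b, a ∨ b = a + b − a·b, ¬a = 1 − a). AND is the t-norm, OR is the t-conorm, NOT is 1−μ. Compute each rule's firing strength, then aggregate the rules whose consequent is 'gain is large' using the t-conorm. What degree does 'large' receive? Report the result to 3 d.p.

0.695

R1: tight=0.06 → w = 0.0600
R2: ¬low=1−0.90=0.10 → w = 0.1000
R3: low=0.90, ample=0.71; AND[a·b] → w = 0.6390
Rules with consequent 'large': {R1, R2, R3} → strengths 0.0600, 0.1000, 0.6390
Aggregate via t-conorm [a + b − a·b]: 0.6946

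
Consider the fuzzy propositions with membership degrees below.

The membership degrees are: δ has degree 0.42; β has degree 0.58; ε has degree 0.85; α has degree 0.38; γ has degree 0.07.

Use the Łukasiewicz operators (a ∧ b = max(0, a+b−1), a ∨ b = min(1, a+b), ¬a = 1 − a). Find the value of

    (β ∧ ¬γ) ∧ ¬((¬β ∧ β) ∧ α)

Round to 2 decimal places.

0.51

¬γ = 1 − 0.07 = 0.93
β ∧ ¬γ = max(0, a+b−1) on (0.58, 0.93) = 0.51
¬β = 1 − 0.58 = 0.42
¬β ∧ β = max(0, a+b−1) on (0.42, 0.58) = 0.00
(¬β ∧ β) ∧ α = max(0, a+b−1) on (0.00, 0.38) = 0.00
¬((¬β ∧ β) ∧ α) = 1 − 0.00 = 1.00
(β ∧ ¬γ) ∧ ¬((¬β ∧ β) ∧ α) = max(0, a+b−1) on (0.51, 1.00) = 0.51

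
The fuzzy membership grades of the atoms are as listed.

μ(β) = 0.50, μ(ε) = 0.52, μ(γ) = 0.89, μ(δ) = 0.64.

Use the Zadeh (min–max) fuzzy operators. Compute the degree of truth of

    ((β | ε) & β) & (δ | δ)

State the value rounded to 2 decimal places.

β | ε = max(a, b) on (0.50, 0.52) = 0.52
(β | ε) & β = min(a, b) on (0.52, 0.50) = 0.50
δ | δ = max(a, b) on (0.64, 0.64) = 0.64
((β | ε) & β) & (δ | δ) = min(a, b) on (0.50, 0.64) = 0.50

0.50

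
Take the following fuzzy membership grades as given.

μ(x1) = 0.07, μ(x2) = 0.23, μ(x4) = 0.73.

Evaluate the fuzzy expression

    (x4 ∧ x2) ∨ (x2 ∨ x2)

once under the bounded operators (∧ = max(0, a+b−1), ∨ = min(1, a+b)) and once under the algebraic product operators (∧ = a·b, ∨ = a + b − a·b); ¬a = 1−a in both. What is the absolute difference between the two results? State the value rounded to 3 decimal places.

0.047

Under bounded:
  x4 ∧ x2 = max(0, a+b−1) on (0.73, 0.23) = 0.00
  x2 ∨ x2 = min(1, a+b) on (0.23, 0.23) = 0.46
  (x4 ∧ x2) ∨ (x2 ∨ x2) = min(1, a+b) on (0.00, 0.46) = 0.46
  → value = 0.4600
Under algebraic product:
  x4 ∧ x2 = a·b on (0.7300, 0.2300) = 0.1679
  x2 ∨ x2 = a + b − a·b on (0.2300, 0.2300) = 0.4071
  (x4 ∧ x2) ∨ (x2 ∨ x2) = a + b − a·b on (0.1679, 0.4071) = 0.5066
  → value = 0.5066
|0.4600 − 0.5066| = 0.047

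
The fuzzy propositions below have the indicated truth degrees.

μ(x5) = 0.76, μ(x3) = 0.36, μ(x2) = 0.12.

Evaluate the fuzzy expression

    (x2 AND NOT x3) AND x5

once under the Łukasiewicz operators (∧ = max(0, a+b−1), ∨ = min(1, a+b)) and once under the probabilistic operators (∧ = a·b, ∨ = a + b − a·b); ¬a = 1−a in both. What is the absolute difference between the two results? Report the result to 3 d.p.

Under Łukasiewicz:
  NOT x3 = 1 − 0.36 = 0.64
  x2 AND NOT x3 = max(0, a+b−1) on (0.12, 0.64) = 0.00
  (x2 AND NOT x3) AND x5 = max(0, a+b−1) on (0.00, 0.76) = 0.00
  → value = 0.0000
Under probabilistic:
  NOT x3 = 1 − 0.3600 = 0.6400
  x2 AND NOT x3 = a·b on (0.1200, 0.6400) = 0.0768
  (x2 AND NOT x3) AND x5 = a·b on (0.0768, 0.7600) = 0.0584
  → value = 0.0584
|0.0000 − 0.0584| = 0.058

0.058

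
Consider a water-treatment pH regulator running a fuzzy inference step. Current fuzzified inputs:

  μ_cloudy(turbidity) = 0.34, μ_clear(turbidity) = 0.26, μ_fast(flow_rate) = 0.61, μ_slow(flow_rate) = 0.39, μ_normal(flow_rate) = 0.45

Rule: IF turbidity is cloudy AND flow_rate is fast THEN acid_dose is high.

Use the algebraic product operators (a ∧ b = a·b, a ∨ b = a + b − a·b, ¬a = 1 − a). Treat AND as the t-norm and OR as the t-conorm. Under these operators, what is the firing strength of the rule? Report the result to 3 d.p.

firing strength: cloudy=0.34, fast=0.61; AND[a·b] → w = 0.2074

0.207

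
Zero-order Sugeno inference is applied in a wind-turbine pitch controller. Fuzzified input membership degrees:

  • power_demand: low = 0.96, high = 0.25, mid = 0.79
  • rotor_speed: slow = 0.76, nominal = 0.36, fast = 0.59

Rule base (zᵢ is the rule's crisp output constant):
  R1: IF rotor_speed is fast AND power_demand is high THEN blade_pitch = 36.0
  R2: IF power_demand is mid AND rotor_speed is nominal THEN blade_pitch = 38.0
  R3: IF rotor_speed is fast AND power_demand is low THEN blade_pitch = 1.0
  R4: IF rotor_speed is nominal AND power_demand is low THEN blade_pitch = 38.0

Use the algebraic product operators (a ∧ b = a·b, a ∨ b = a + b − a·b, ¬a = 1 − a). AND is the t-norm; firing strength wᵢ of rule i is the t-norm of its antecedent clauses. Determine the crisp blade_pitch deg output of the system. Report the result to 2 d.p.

22.19

R1 (z=36.0): fast=0.59, high=0.25; AND[a·b] → w = 0.1475
R2 (z=38.0): mid=0.79, nominal=0.36; AND[a·b] → w = 0.2844
R3 (z=1.0): fast=0.59, low=0.96; AND[a·b] → w = 0.5664
R4 (z=38.0): nominal=0.36, low=0.96; AND[a·b] → w = 0.3456
Weighted average = (0.1475·36.0 + 0.2844·38.0 + 0.5664·1.0 + 0.3456·38.0) / (0.1475 + 0.2844 + 0.5664 + 0.3456)
  = 29.8164 / 1.3439 = 22.19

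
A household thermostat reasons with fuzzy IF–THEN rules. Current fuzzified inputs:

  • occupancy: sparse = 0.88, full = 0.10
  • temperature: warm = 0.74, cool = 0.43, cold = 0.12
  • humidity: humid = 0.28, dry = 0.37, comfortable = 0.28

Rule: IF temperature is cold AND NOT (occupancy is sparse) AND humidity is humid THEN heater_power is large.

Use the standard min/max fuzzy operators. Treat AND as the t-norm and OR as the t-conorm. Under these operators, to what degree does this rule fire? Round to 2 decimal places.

0.12

firing strength: cold=0.12, ¬sparse=1−0.88=0.12, humid=0.28; AND[min(a, b)] → w = 0.12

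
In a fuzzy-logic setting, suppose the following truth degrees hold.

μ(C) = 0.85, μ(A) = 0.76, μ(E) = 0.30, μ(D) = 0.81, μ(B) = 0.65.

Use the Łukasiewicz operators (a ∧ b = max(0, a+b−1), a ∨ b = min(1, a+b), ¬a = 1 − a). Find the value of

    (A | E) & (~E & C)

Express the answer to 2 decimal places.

0.55

A | E = min(1, a+b) on (0.76, 0.30) = 1.00
~E = 1 − 0.30 = 0.70
~E & C = max(0, a+b−1) on (0.70, 0.85) = 0.55
(A | E) & (~E & C) = max(0, a+b−1) on (1.00, 0.55) = 0.55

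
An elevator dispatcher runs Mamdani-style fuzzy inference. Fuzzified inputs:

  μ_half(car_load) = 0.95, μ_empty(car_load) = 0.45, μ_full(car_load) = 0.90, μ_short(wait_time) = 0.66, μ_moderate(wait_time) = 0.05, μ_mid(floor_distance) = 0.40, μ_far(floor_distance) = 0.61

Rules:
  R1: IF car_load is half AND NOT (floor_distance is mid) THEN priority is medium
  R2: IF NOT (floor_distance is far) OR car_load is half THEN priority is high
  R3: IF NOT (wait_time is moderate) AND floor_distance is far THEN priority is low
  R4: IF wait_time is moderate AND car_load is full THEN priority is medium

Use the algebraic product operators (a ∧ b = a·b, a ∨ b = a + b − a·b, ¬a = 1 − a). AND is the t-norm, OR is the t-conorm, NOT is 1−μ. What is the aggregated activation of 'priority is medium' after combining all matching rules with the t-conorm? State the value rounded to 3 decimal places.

0.589

R1: half=0.95, ¬mid=1−0.40=0.60; AND[a·b] → w = 0.5700
R2: ¬far=1−0.61=0.39, half=0.95; OR[a + b − a·b] → w = 0.9695
R3: ¬moderate=1−0.05=0.95, far=0.61; AND[a·b] → w = 0.5795
R4: moderate=0.05, full=0.90; AND[a·b] → w = 0.0450
Rules with consequent 'medium': {R1, R4} → strengths 0.5700, 0.0450
Aggregate via t-conorm [a + b − a·b]: 0.5894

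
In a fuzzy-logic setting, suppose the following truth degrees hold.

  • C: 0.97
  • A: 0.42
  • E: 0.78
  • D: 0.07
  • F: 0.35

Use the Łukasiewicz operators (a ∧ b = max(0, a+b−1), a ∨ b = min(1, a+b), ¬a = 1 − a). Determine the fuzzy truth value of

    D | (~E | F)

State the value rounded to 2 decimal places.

~E = 1 − 0.78 = 0.22
~E | F = min(1, a+b) on (0.22, 0.35) = 0.57
D | (~E | F) = min(1, a+b) on (0.07, 0.57) = 0.64

0.64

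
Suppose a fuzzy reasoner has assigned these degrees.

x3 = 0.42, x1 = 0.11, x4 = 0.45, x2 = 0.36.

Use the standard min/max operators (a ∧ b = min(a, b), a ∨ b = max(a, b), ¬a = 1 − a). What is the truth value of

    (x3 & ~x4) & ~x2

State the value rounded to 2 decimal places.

~x4 = 1 − 0.45 = 0.55
x3 & ~x4 = min(a, b) on (0.42, 0.55) = 0.42
~x2 = 1 − 0.36 = 0.64
(x3 & ~x4) & ~x2 = min(a, b) on (0.42, 0.64) = 0.42

0.42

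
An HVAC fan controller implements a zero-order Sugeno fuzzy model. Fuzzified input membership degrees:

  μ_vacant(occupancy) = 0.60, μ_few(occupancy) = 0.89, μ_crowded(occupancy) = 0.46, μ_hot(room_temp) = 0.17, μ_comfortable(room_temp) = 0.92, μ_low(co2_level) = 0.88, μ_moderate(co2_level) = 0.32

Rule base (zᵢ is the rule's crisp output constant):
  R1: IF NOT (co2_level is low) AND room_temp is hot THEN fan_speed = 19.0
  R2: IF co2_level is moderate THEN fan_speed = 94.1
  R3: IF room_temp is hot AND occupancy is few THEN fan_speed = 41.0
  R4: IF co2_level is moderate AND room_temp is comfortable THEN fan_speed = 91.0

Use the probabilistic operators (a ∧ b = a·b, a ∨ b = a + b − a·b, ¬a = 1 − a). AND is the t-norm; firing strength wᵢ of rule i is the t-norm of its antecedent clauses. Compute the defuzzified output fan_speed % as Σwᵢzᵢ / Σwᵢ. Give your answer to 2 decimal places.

R1 (z=19.0): ¬low=1−0.88=0.12, hot=0.17; AND[a·b] → w = 0.0204
R2 (z=94.1): moderate=0.32 → w = 0.3200
R3 (z=41.0): hot=0.17, few=0.89; AND[a·b] → w = 0.1513
R4 (z=91.0): moderate=0.32, comfortable=0.92; AND[a·b] → w = 0.2944
Weighted average = (0.0204·19.0 + 0.3200·94.1 + 0.1513·41.0 + 0.2944·91.0) / (0.0204 + 0.3200 + 0.1513 + 0.2944)
  = 63.4933 / 0.7861 = 80.77

80.77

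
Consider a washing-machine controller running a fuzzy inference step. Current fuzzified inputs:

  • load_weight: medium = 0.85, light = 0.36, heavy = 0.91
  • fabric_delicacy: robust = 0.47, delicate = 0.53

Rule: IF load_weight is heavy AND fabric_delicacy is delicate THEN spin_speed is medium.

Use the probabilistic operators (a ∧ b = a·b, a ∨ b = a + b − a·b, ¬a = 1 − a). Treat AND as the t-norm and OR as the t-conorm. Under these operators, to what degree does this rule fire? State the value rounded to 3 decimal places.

0.482

firing strength: heavy=0.91, delicate=0.53; AND[a·b] → w = 0.4823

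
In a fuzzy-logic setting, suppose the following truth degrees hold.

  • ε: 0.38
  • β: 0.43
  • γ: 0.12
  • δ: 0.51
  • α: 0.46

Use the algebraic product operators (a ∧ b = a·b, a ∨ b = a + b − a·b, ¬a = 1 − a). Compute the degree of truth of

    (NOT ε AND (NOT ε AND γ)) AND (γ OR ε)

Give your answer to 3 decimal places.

0.021

NOT ε = 1 − 0.3800 = 0.6200
NOT ε = 1 − 0.3800 = 0.6200
NOT ε AND γ = a·b on (0.6200, 0.1200) = 0.0744
NOT ε AND (NOT ε AND γ) = a·b on (0.6200, 0.0744) = 0.0461
γ OR ε = a + b − a·b on (0.1200, 0.3800) = 0.4544
(NOT ε AND (NOT ε AND γ)) AND (γ OR ε) = a·b on (0.0461, 0.4544) = 0.0210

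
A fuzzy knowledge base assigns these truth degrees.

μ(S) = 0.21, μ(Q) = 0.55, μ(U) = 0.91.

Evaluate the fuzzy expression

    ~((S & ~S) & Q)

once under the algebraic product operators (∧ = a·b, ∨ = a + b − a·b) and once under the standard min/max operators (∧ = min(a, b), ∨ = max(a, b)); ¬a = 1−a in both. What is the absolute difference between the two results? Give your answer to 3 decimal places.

Under algebraic product:
  ~S = 1 − 0.2100 = 0.7900
  S & ~S = a·b on (0.2100, 0.7900) = 0.1659
  (S & ~S) & Q = a·b on (0.1659, 0.5500) = 0.0912
  ~((S & ~S) & Q) = 1 − 0.0912 = 0.9088
  → value = 0.9088
Under standard min/max:
  ~S = 1 − 0.21 = 0.79
  S & ~S = min(a, b) on (0.21, 0.79) = 0.21
  (S & ~S) & Q = min(a, b) on (0.21, 0.55) = 0.21
  ~((S & ~S) & Q) = 1 − 0.21 = 0.79
  → value = 0.7900
|0.9088 − 0.7900| = 0.119

0.119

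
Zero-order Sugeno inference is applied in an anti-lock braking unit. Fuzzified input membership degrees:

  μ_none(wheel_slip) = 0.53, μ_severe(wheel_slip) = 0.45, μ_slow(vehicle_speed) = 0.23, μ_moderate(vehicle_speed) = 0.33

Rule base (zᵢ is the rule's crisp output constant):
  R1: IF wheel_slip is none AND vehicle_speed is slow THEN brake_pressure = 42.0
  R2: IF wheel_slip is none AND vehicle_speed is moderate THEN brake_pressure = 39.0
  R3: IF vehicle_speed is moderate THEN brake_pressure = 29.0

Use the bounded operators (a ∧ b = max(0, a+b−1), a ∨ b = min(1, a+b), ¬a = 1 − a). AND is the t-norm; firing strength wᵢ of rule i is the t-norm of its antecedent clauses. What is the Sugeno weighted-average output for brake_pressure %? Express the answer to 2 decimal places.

29.00

R1 (z=42.0): none=0.53, slow=0.23; AND[max(0, a+b−1)] → w = 0.00
R2 (z=39.0): none=0.53, moderate=0.33; AND[max(0, a+b−1)] → w = 0.00
R3 (z=29.0): moderate=0.33 → w = 0.33
Weighted average = (0.00·42.0 + 0.00·39.0 + 0.33·29.0) / (0.00 + 0.00 + 0.33)
  = 9.5700 / 0.3300 = 29.00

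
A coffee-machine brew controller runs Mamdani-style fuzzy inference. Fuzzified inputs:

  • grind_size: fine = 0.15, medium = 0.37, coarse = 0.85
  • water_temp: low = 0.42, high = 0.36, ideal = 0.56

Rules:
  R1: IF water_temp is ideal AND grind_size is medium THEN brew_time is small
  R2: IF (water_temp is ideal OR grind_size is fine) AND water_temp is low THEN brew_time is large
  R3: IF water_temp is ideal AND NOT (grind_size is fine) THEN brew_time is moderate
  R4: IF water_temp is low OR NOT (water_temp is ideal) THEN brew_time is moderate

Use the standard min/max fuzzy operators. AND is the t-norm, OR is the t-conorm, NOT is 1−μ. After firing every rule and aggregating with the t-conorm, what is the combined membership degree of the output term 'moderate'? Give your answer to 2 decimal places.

0.56

R1: ideal=0.56, medium=0.37; AND[min(a, b)] → w = 0.37
R2: (ideal=0.56 OR fine=0.15) = 0.56; AND[min(a, b)] with low=0.42 → w = 0.42
R3: ideal=0.56, ¬fine=1−0.15=0.85; AND[min(a, b)] → w = 0.56
R4: low=0.42, ¬ideal=1−0.56=0.44; OR[max(a, b)] → w = 0.44
Rules with consequent 'moderate': {R3, R4} → strengths 0.56, 0.44
Aggregate via t-conorm [max(a, b)]: 0.56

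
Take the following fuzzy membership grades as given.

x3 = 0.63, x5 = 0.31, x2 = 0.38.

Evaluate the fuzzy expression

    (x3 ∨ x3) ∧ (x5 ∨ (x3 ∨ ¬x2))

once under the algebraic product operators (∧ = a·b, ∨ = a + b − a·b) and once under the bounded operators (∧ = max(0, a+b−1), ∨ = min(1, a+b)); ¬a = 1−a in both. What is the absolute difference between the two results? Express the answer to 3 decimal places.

0.221

Under algebraic product:
  x3 ∨ x3 = a + b − a·b on (0.6300, 0.6300) = 0.8631
  ¬x2 = 1 − 0.3800 = 0.6200
  x3 ∨ ¬x2 = a + b − a·b on (0.6300, 0.6200) = 0.8594
  x5 ∨ (x3 ∨ ¬x2) = a + b − a·b on (0.3100, 0.8594) = 0.9030
  (x3 ∨ x3) ∧ (x5 ∨ (x3 ∨ ¬x2)) = a·b on (0.8631, 0.9030) = 0.7794
  → value = 0.7794
Under bounded:
  x3 ∨ x3 = min(1, a+b) on (0.63, 0.63) = 1.00
  ¬x2 = 1 − 0.38 = 0.62
  x3 ∨ ¬x2 = min(1, a+b) on (0.63, 0.62) = 1.00
  x5 ∨ (x3 ∨ ¬x2) = min(1, a+b) on (0.31, 1.00) = 1.00
  (x3 ∨ x3) ∧ (x5 ∨ (x3 ∨ ¬x2)) = max(0, a+b−1) on (1.00, 1.00) = 1.00
  → value = 1.0000
|0.7794 − 1.0000| = 0.221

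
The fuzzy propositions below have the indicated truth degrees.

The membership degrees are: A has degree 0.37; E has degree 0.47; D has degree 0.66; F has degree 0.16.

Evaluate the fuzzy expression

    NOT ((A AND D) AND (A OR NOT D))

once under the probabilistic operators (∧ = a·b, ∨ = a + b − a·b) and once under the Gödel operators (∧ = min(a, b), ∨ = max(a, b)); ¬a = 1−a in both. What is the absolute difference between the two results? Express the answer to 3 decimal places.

0.227

Under probabilistic:
  A AND D = a·b on (0.3700, 0.6600) = 0.2442
  NOT D = 1 − 0.6600 = 0.3400
  A OR NOT D = a + b − a·b on (0.3700, 0.3400) = 0.5842
  (A AND D) AND (A OR NOT D) = a·b on (0.2442, 0.5842) = 0.1427
  NOT ((A AND D) AND (A OR NOT D)) = 1 − 0.1427 = 0.8573
  → value = 0.8573
Under Gödel:
  A AND D = min(a, b) on (0.37, 0.66) = 0.37
  NOT D = 1 − 0.66 = 0.34
  A OR NOT D = max(a, b) on (0.37, 0.34) = 0.37
  (A AND D) AND (A OR NOT D) = min(a, b) on (0.37, 0.37) = 0.37
  NOT ((A AND D) AND (A OR NOT D)) = 1 − 0.37 = 0.63
  → value = 0.6300
|0.8573 − 0.6300| = 0.227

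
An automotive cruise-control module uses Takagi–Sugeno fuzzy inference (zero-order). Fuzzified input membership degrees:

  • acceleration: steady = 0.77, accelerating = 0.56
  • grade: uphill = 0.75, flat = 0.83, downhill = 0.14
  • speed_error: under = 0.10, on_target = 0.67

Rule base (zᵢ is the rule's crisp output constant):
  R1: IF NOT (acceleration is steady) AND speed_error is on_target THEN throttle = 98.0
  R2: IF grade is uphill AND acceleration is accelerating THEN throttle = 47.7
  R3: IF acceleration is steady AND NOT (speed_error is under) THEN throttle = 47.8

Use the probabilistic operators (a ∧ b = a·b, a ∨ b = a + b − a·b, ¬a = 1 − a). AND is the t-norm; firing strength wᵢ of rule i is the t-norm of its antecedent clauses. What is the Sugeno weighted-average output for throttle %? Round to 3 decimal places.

53.872

R1 (z=98.0): ¬steady=1−0.77=0.23, on_target=0.67; AND[a·b] → w = 0.1541
R2 (z=47.7): uphill=0.75, accelerating=0.56; AND[a·b] → w = 0.4200
R3 (z=47.8): steady=0.77, ¬under=1−0.10=0.90; AND[a·b] → w = 0.6930
Weighted average = (0.1541·98.0 + 0.4200·47.7 + 0.6930·47.8) / (0.1541 + 0.4200 + 0.6930)
  = 68.2612 / 1.2671 = 53.872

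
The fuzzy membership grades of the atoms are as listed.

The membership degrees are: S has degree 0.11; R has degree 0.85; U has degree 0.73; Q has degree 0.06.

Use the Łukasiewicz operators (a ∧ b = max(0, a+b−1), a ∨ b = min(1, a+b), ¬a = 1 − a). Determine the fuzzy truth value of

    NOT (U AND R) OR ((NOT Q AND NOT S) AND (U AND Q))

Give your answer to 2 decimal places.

U AND R = max(0, a+b−1) on (0.73, 0.85) = 0.58
NOT (U AND R) = 1 − 0.58 = 0.42
NOT Q = 1 − 0.06 = 0.94
NOT S = 1 − 0.11 = 0.89
NOT Q AND NOT S = max(0, a+b−1) on (0.94, 0.89) = 0.83
U AND Q = max(0, a+b−1) on (0.73, 0.06) = 0.00
(NOT Q AND NOT S) AND (U AND Q) = max(0, a+b−1) on (0.83, 0.00) = 0.00
NOT (U AND R) OR ((NOT Q AND NOT S) AND (U AND Q)) = min(1, a+b) on (0.42, 0.00) = 0.42

0.42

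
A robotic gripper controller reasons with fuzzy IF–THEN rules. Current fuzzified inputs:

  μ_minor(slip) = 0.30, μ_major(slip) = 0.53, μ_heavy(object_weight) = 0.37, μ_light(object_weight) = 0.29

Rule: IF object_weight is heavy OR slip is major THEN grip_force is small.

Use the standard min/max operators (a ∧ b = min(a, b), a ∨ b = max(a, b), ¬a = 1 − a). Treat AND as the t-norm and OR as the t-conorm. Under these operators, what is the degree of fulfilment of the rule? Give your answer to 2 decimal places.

firing strength: heavy=0.37, major=0.53; OR[max(a, b)] → w = 0.53

0.53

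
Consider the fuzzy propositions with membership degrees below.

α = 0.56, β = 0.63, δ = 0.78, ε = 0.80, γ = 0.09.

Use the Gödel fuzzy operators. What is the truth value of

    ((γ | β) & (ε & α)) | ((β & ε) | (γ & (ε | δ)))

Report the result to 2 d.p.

γ | β = max(a, b) on (0.09, 0.63) = 0.63
ε & α = min(a, b) on (0.80, 0.56) = 0.56
(γ | β) & (ε & α) = min(a, b) on (0.63, 0.56) = 0.56
β & ε = min(a, b) on (0.63, 0.80) = 0.63
ε | δ = max(a, b) on (0.80, 0.78) = 0.80
γ & (ε | δ) = min(a, b) on (0.09, 0.80) = 0.09
(β & ε) | (γ & (ε | δ)) = max(a, b) on (0.63, 0.09) = 0.63
((γ | β) & (ε & α)) | ((β & ε) | (γ & (ε | δ))) = max(a, b) on (0.56, 0.63) = 0.63

0.63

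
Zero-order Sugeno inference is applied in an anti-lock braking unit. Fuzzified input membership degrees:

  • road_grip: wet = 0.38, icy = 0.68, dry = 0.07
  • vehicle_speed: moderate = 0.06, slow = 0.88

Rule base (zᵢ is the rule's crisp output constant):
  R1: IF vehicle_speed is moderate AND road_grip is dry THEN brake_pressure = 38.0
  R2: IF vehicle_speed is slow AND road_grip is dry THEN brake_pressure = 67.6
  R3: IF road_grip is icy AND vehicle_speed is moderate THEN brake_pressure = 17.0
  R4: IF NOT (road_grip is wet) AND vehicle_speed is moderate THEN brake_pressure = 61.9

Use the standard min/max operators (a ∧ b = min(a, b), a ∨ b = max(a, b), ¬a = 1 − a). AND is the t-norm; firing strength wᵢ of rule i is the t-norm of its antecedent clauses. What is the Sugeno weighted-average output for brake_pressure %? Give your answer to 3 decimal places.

46.984

R1 (z=38.0): moderate=0.06, dry=0.07; AND[min(a, b)] → w = 0.06
R2 (z=67.6): slow=0.88, dry=0.07; AND[min(a, b)] → w = 0.07
R3 (z=17.0): icy=0.68, moderate=0.06; AND[min(a, b)] → w = 0.06
R4 (z=61.9): ¬wet=1−0.38=0.62, moderate=0.06; AND[min(a, b)] → w = 0.06
Weighted average = (0.06·38.0 + 0.07·67.6 + 0.06·17.0 + 0.06·61.9) / (0.06 + 0.07 + 0.06 + 0.06)
  = 11.7460 / 0.2500 = 46.984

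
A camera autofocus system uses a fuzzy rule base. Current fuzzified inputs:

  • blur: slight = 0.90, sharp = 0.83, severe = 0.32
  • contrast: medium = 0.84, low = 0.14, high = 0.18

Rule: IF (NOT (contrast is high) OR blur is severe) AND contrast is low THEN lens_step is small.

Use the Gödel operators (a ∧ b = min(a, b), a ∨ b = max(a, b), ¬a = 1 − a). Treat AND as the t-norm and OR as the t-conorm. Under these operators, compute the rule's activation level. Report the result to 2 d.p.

0.14

firing strength: (¬high=1−0.18=0.82 OR severe=0.32) = 0.82; AND[min(a, b)] with low=0.14 → w = 0.14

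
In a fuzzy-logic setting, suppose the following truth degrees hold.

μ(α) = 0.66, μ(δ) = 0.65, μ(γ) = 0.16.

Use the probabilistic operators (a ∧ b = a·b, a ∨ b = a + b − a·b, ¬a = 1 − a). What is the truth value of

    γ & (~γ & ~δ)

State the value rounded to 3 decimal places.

~γ = 1 − 0.1600 = 0.8400
~δ = 1 − 0.6500 = 0.3500
~γ & ~δ = a·b on (0.8400, 0.3500) = 0.2940
γ & (~γ & ~δ) = a·b on (0.1600, 0.2940) = 0.0470

0.047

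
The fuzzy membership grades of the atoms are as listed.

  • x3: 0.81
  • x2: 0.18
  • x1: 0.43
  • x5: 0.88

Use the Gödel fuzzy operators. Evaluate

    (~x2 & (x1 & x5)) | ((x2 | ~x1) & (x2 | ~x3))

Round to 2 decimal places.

~x2 = 1 − 0.18 = 0.82
x1 & x5 = min(a, b) on (0.43, 0.88) = 0.43
~x2 & (x1 & x5) = min(a, b) on (0.82, 0.43) = 0.43
~x1 = 1 − 0.43 = 0.57
x2 | ~x1 = max(a, b) on (0.18, 0.57) = 0.57
~x3 = 1 − 0.81 = 0.19
x2 | ~x3 = max(a, b) on (0.18, 0.19) = 0.19
(x2 | ~x1) & (x2 | ~x3) = min(a, b) on (0.57, 0.19) = 0.19
(~x2 & (x1 & x5)) | ((x2 | ~x1) & (x2 | ~x3)) = max(a, b) on (0.43, 0.19) = 0.43

0.43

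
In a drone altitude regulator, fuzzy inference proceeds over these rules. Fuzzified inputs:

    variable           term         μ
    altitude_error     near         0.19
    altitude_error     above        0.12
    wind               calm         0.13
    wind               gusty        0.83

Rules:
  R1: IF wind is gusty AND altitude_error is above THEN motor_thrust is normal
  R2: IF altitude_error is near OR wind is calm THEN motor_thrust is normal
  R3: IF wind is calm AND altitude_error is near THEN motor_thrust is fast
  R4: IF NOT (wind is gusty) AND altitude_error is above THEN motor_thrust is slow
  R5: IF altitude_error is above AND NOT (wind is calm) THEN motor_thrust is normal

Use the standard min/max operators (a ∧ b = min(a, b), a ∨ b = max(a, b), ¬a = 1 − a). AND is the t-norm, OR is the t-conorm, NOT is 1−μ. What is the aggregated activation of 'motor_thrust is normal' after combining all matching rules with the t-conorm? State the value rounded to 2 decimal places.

0.19

R1: gusty=0.83, above=0.12; AND[min(a, b)] → w = 0.12
R2: near=0.19, calm=0.13; OR[max(a, b)] → w = 0.19
R3: calm=0.13, near=0.19; AND[min(a, b)] → w = 0.13
R4: ¬gusty=1−0.83=0.17, above=0.12; AND[min(a, b)] → w = 0.12
R5: above=0.12, ¬calm=1−0.13=0.87; AND[min(a, b)] → w = 0.12
Rules with consequent 'normal': {R1, R2, R5} → strengths 0.12, 0.19, 0.12
Aggregate via t-conorm [max(a, b)]: 0.19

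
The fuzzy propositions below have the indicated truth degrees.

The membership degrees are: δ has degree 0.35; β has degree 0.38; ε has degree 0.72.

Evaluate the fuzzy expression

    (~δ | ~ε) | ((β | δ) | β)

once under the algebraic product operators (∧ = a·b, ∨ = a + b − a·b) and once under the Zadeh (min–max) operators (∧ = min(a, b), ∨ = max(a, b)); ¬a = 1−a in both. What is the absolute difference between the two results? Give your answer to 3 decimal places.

Under algebraic product:
  ~δ = 1 − 0.3500 = 0.6500
  ~ε = 1 − 0.7200 = 0.2800
  ~δ | ~ε = a + b − a·b on (0.6500, 0.2800) = 0.7480
  β | δ = a + b − a·b on (0.3800, 0.3500) = 0.5970
  (β | δ) | β = a + b − a·b on (0.5970, 0.3800) = 0.7501
  (~δ | ~ε) | ((β | δ) | β) = a + b − a·b on (0.7480, 0.7501) = 0.9370
  → value = 0.9370
Under Zadeh (min–max):
  ~δ = 1 − 0.35 = 0.65
  ~ε = 1 − 0.72 = 0.28
  ~δ | ~ε = max(a, b) on (0.65, 0.28) = 0.65
  β | δ = max(a, b) on (0.38, 0.35) = 0.38
  (β | δ) | β = max(a, b) on (0.38, 0.38) = 0.38
  (~δ | ~ε) | ((β | δ) | β) = max(a, b) on (0.65, 0.38) = 0.65
  → value = 0.6500
|0.9370 − 0.6500| = 0.287

0.287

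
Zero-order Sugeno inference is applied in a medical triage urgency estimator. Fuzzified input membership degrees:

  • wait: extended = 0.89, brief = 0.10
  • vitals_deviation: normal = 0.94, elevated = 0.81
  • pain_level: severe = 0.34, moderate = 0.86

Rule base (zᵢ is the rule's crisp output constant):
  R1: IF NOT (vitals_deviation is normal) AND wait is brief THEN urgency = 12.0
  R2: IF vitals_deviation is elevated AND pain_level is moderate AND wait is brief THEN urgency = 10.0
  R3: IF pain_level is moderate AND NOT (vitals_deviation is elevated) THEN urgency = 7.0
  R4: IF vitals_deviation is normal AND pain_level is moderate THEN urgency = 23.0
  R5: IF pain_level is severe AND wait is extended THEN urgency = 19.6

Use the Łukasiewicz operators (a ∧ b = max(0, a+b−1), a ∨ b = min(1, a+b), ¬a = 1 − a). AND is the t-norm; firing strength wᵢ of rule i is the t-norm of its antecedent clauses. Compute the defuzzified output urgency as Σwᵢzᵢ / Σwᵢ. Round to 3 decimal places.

R1 (z=12.0): ¬normal=1−0.94=0.06, brief=0.10; AND[max(0, a+b−1)] → w = 0.00
R2 (z=10.0): elevated=0.81, moderate=0.86, brief=0.10; AND[max(0, a+b−1)] → w = 0.00
R3 (z=7.0): moderate=0.86, ¬elevated=1−0.81=0.19; AND[max(0, a+b−1)] → w = 0.05
R4 (z=23.0): normal=0.94, moderate=0.86; AND[max(0, a+b−1)] → w = 0.80
R5 (z=19.6): severe=0.34, extended=0.89; AND[max(0, a+b−1)] → w = 0.23
Weighted average = (0.00·12.0 + 0.00·10.0 + 0.05·7.0 + 0.80·23.0 + 0.23·19.6) / (0.00 + 0.00 + 0.05 + 0.80 + 0.23)
  = 23.2580 / 1.0800 = 21.535

21.535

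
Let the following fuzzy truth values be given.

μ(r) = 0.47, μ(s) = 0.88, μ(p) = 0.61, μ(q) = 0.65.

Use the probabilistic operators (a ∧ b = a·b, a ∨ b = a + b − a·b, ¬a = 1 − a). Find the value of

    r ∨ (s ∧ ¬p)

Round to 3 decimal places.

0.652

¬p = 1 − 0.6100 = 0.3900
s ∧ ¬p = a·b on (0.8800, 0.3900) = 0.3432
r ∨ (s ∧ ¬p) = a + b − a·b on (0.4700, 0.3432) = 0.6519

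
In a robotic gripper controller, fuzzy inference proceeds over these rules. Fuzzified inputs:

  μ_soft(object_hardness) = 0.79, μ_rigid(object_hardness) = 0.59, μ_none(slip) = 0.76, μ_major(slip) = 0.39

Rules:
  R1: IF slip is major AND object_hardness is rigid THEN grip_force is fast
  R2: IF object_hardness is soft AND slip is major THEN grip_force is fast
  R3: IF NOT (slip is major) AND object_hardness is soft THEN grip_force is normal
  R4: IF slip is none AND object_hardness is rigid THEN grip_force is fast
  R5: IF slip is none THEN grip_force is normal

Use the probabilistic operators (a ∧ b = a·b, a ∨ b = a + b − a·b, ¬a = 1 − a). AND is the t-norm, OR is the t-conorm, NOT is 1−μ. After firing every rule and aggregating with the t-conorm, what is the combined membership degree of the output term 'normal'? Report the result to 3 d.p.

R1: major=0.39, rigid=0.59; AND[a·b] → w = 0.2301
R2: soft=0.79, major=0.39; AND[a·b] → w = 0.3081
R3: ¬major=1−0.39=0.61, soft=0.79; AND[a·b] → w = 0.4819
R4: none=0.76, rigid=0.59; AND[a·b] → w = 0.4484
R5: none=0.76 → w = 0.7600
Rules with consequent 'normal': {R3, R5} → strengths 0.4819, 0.7600
Aggregate via t-conorm [a + b − a·b]: 0.8757

0.876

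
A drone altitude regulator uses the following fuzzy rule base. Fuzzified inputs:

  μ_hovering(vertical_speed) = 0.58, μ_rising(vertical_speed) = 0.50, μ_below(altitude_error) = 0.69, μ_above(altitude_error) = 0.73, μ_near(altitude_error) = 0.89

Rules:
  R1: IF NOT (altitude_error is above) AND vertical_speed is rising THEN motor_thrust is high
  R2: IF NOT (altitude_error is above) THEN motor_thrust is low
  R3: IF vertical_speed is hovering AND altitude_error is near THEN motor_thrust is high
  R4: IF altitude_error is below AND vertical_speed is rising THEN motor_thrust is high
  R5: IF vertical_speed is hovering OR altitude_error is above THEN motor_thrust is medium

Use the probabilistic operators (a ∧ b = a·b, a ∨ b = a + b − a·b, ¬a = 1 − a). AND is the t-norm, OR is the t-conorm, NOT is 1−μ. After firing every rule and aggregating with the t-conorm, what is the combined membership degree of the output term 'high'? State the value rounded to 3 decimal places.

0.726

R1: ¬above=1−0.73=0.27, rising=0.50; AND[a·b] → w = 0.1350
R2: ¬above=1−0.73=0.27 → w = 0.2700
R3: hovering=0.58, near=0.89; AND[a·b] → w = 0.5162
R4: below=0.69, rising=0.50; AND[a·b] → w = 0.3450
R5: hovering=0.58, above=0.73; OR[a + b − a·b] → w = 0.8866
Rules with consequent 'high': {R1, R3, R4} → strengths 0.1350, 0.5162, 0.3450
Aggregate via t-conorm [a + b − a·b]: 0.7259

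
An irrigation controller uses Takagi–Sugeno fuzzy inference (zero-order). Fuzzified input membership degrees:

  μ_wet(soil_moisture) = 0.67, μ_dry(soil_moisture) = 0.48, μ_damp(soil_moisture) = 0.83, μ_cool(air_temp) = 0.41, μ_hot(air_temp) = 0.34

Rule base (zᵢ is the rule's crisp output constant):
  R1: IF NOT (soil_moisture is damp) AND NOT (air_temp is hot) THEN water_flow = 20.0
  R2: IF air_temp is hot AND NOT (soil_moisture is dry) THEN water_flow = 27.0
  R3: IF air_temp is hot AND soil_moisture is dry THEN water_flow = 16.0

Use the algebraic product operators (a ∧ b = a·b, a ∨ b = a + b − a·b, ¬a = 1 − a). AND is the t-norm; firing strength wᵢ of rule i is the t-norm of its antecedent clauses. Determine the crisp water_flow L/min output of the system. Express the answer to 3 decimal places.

21.293

R1 (z=20.0): ¬damp=1−0.83=0.17, ¬hot=1−0.34=0.66; AND[a·b] → w = 0.1122
R2 (z=27.0): hot=0.34, ¬dry=1−0.48=0.52; AND[a·b] → w = 0.1768
R3 (z=16.0): hot=0.34, dry=0.48; AND[a·b] → w = 0.1632
Weighted average = (0.1122·20.0 + 0.1768·27.0 + 0.1632·16.0) / (0.1122 + 0.1768 + 0.1632)
  = 9.6288 / 0.4522 = 21.293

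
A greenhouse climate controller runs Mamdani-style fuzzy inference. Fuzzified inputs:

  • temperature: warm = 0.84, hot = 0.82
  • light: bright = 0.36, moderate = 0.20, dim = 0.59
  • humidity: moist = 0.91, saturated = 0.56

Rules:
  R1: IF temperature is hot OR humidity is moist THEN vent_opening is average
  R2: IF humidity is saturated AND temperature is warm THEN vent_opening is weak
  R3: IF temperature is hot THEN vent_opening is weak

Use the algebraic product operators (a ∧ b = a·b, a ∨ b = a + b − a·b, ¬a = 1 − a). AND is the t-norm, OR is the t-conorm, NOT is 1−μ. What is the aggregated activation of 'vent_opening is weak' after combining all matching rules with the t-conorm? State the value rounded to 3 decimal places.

R1: hot=0.82, moist=0.91; OR[a + b − a·b] → w = 0.9838
R2: saturated=0.56, warm=0.84; AND[a·b] → w = 0.4704
R3: hot=0.82 → w = 0.8200
Rules with consequent 'weak': {R2, R3} → strengths 0.4704, 0.8200
Aggregate via t-conorm [a + b − a·b]: 0.9047

0.905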